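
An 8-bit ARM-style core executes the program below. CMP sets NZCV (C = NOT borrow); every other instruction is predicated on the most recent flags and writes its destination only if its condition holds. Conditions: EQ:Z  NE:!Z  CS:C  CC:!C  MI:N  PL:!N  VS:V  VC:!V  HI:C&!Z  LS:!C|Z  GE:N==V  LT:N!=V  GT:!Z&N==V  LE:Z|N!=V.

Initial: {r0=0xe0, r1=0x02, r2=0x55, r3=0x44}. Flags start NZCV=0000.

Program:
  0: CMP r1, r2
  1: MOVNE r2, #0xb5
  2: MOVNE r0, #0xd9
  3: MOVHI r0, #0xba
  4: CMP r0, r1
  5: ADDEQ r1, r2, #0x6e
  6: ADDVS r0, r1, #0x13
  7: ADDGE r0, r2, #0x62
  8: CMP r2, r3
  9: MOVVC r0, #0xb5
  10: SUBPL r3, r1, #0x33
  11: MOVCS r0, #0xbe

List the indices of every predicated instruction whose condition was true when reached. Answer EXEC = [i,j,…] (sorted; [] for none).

EXEC = [1,2,10,11]

[0] flags=1000 → (cmp)
[1] flags=1000 NE?T → r2=0xb5
[2] flags=1000 NE?T → r0=0xd9
[3] flags=1000 HI?F → skip
[4] flags=1010 → (cmp)
[5] flags=1010 EQ?F → skip
[6] flags=1010 VS?F → skip
[7] flags=1010 GE?F → skip
[8] flags=0011 → (cmp)
[9] flags=0011 VC?F → skip
[10] flags=0011 PL?T → r3=0xcf
[11] flags=0011 CS?T → r0=0xbe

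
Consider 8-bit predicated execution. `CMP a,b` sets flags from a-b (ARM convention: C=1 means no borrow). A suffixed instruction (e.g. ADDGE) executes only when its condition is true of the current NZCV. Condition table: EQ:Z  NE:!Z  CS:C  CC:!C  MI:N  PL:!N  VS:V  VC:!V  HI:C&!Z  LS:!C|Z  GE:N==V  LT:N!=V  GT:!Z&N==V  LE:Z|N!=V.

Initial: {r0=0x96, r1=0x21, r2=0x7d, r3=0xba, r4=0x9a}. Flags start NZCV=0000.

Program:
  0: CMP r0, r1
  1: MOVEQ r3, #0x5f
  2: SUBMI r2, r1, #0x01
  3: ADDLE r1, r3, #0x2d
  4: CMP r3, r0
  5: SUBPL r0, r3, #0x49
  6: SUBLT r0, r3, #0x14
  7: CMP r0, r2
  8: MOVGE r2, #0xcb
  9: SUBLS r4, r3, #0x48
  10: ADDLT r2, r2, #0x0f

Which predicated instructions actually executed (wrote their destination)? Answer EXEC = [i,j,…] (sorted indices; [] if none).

[0] flags=0011 → (cmp)
[1] flags=0011 EQ?F → skip
[2] flags=0011 MI?F → skip
[3] flags=0011 LE?T → r1=0xe7
[4] flags=0010 → (cmp)
[5] flags=0010 PL?T → r0=0x71
[6] flags=0010 LT?F → skip
[7] flags=1000 → (cmp)
[8] flags=1000 GE?F → skip
[9] flags=1000 LS?T → r4=0x72
[10] flags=1000 LT?T → r2=0x8c

EXEC = [3,5,9,10]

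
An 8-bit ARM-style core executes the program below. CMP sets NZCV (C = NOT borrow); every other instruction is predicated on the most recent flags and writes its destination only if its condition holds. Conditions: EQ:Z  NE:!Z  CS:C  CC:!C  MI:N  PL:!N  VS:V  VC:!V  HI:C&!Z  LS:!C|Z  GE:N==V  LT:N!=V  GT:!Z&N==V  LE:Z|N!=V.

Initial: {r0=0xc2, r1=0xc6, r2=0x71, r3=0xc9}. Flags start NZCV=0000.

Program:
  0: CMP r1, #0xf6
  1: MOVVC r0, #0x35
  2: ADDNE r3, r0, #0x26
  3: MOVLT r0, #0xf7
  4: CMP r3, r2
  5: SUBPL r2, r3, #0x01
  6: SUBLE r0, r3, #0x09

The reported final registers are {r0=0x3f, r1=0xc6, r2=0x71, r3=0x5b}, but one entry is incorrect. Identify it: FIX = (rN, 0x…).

0: ✓ CMP  NZCV=1000
1: ✓ MOVVC  r0←0x35
2: ✓ ADDNE  r3←0x5b
3: ✓ MOVLT  r0←0xf7
4: ✓ CMP  NZCV=1000
5: · SUBPL
6: ✓ SUBLE  r0←0x52

FIX = (r0, 0x52)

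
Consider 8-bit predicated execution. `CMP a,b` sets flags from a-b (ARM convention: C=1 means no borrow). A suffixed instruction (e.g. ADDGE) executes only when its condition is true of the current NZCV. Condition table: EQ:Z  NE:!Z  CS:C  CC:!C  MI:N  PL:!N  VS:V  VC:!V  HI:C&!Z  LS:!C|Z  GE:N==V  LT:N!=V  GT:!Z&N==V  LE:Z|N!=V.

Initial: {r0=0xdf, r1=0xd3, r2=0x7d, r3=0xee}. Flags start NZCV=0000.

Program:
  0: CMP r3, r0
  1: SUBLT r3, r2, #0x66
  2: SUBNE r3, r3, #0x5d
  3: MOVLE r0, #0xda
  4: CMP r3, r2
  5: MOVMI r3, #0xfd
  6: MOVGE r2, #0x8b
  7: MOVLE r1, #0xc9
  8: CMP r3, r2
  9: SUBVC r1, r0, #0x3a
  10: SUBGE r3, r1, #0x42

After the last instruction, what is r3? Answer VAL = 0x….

[0] flags=0010 → (cmp)
[1] flags=0010 LT?F → skip
[2] flags=0010 NE?T → r3=0x91
[3] flags=0010 LE?F → skip
[4] flags=0011 → (cmp)
[5] flags=0011 MI?F → skip
[6] flags=0011 GE?F → skip
[7] flags=0011 LE?T → r1=0xc9
[8] flags=0011 → (cmp)
[9] flags=0011 VC?F → skip
[10] flags=0011 GE?F → skip

VAL = 0x91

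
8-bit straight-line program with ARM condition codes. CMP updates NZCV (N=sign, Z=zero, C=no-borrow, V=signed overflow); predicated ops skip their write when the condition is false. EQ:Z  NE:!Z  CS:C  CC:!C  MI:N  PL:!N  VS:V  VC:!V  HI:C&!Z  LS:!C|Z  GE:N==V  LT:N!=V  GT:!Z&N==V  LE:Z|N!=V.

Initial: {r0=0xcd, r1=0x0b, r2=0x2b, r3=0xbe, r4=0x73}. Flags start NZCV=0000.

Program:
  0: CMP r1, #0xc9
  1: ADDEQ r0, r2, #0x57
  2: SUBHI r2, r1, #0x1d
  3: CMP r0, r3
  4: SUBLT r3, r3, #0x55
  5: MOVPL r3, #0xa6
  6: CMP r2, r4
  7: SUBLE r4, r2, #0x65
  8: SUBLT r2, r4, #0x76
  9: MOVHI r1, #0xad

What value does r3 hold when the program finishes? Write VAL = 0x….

VAL = 0xa6

0: ✓ CMP  NZCV=0000
1: · ADDEQ
2: · SUBHI
3: ✓ CMP  NZCV=0010
4: · SUBLT
5: ✓ MOVPL  r3←0xa6
6: ✓ CMP  NZCV=1000
7: ✓ SUBLE  r4←0xc6
8: ✓ SUBLT  r2←0x50
9: · MOVHI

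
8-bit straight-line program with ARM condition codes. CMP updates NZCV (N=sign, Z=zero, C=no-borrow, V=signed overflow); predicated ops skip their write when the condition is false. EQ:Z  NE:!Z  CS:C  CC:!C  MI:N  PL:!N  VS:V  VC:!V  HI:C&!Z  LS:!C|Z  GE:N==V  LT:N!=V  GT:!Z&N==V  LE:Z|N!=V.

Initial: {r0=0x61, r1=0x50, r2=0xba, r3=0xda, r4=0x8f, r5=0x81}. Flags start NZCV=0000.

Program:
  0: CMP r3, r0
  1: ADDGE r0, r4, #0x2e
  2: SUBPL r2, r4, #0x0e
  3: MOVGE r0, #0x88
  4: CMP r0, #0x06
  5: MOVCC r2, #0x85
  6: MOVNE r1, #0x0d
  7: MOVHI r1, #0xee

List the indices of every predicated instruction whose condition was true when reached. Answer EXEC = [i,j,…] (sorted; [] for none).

EXEC = [2,6,7]

0: ✓ CMP  NZCV=0011
1: · ADDGE
2: ✓ SUBPL  r2←0x81
3: · MOVGE
4: ✓ CMP  NZCV=0010
5: · MOVCC
6: ✓ MOVNE  r1←0x0d
7: ✓ MOVHI  r1←0xee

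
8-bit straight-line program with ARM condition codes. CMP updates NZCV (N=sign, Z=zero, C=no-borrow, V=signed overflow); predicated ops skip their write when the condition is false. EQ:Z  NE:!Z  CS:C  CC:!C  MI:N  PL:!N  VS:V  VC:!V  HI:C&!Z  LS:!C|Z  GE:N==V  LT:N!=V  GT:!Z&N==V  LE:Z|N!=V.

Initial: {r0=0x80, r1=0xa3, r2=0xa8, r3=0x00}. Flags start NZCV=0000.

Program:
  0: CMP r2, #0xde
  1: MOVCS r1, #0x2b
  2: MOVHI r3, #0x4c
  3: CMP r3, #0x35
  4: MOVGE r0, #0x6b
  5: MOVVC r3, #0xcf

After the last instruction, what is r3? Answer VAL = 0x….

0: ✓ CMP  NZCV=1000
1: · MOVCS
2: · MOVHI
3: ✓ CMP  NZCV=1000
4: · MOVGE
5: ✓ MOVVC  r3←0xcf

VAL = 0xcf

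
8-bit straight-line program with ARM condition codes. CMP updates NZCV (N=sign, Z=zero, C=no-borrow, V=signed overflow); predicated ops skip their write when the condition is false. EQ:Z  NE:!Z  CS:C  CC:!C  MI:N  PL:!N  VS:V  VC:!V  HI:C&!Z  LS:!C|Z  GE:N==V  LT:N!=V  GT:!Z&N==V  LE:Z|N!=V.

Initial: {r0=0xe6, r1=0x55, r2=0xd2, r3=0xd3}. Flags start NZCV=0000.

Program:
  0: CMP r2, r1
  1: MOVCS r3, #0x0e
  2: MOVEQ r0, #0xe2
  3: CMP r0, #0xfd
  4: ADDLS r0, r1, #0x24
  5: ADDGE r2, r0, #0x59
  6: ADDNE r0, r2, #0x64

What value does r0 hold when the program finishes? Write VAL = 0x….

VAL = 0x36

0: ✓ CMP  NZCV=0011
1: ✓ MOVCS  r3←0x0e
2: · MOVEQ
3: ✓ CMP  NZCV=1000
4: ✓ ADDLS  r0←0x79
5: · ADDGE
6: ✓ ADDNE  r0←0x36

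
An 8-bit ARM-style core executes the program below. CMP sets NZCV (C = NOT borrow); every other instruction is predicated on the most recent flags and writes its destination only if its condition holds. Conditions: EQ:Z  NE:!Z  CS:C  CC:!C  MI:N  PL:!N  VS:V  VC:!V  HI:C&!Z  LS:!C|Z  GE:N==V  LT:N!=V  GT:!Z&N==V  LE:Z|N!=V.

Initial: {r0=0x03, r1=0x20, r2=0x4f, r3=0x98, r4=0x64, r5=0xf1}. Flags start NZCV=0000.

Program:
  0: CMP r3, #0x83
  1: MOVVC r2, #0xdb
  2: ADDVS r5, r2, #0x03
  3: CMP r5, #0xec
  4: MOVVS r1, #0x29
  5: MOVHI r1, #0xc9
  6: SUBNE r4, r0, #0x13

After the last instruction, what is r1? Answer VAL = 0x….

[0] flags=0010 → (cmp)
[1] flags=0010 VC?T → r2=0xdb
[2] flags=0010 VS?F → skip
[3] flags=0010 → (cmp)
[4] flags=0010 VS?F → skip
[5] flags=0010 HI?T → r1=0xc9
[6] flags=0010 NE?T → r4=0xf0

VAL = 0xc9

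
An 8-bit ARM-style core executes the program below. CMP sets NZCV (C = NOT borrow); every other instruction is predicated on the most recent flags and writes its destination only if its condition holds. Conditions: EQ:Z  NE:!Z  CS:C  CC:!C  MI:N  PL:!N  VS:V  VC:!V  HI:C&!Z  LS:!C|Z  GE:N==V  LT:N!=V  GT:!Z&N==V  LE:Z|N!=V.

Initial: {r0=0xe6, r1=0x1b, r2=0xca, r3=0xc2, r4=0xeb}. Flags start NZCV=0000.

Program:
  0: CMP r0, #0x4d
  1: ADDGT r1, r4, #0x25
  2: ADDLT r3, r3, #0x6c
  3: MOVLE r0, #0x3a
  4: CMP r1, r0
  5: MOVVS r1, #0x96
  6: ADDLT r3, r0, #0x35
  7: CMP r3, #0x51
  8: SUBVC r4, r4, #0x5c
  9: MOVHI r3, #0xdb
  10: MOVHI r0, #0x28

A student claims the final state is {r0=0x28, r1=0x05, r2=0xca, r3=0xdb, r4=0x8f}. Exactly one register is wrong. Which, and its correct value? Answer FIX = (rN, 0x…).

[0] flags=1010 → (cmp)
[1] flags=1010 GT?F → skip
[2] flags=1010 LT?T → r3=0x2e
[3] flags=1010 LE?T → r0=0x3a
[4] flags=1000 → (cmp)
[5] flags=1000 VS?F → skip
[6] flags=1000 LT?T → r3=0x6f
[7] flags=0010 → (cmp)
[8] flags=0010 VC?T → r4=0x8f
[9] flags=0010 HI?T → r3=0xdb
[10] flags=0010 HI?T → r0=0x28

FIX = (r1, 0x1b)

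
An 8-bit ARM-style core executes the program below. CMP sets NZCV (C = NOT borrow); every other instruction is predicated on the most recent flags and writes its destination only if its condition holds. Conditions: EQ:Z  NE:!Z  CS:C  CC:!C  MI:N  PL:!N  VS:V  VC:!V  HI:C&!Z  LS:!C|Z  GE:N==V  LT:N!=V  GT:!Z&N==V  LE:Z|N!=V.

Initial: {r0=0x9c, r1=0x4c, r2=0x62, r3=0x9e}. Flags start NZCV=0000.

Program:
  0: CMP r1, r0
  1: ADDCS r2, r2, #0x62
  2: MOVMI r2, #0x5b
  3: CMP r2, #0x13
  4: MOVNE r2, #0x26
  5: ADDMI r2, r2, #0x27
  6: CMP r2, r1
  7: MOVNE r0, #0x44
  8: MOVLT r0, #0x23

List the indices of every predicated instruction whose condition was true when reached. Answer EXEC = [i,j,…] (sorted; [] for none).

EXEC = [2,4,7,8]

0: ✓ CMP  NZCV=1001
1: · ADDCS
2: ✓ MOVMI  r2←0x5b
3: ✓ CMP  NZCV=0010
4: ✓ MOVNE  r2←0x26
5: · ADDMI
6: ✓ CMP  NZCV=1000
7: ✓ MOVNE  r0←0x44
8: ✓ MOVLT  r0←0x23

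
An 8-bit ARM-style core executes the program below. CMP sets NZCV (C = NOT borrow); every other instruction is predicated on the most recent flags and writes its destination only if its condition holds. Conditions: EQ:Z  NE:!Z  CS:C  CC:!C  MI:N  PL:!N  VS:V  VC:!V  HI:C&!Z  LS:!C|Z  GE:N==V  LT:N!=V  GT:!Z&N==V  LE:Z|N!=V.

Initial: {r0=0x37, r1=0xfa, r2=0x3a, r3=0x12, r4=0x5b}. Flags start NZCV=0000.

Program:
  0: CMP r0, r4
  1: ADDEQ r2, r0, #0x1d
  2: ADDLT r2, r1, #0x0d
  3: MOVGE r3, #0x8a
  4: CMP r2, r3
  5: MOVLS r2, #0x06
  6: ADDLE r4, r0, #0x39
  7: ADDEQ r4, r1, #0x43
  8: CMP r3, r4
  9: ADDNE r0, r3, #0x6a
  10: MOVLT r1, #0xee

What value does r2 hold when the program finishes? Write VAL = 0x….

VAL = 0x06

[0] flags=1000 → (cmp)
[1] flags=1000 EQ?F → skip
[2] flags=1000 LT?T → r2=0x07
[3] flags=1000 GE?F → skip
[4] flags=1000 → (cmp)
[5] flags=1000 LS?T → r2=0x06
[6] flags=1000 LE?T → r4=0x70
[7] flags=1000 EQ?F → skip
[8] flags=1000 → (cmp)
[9] flags=1000 NE?T → r0=0x7c
[10] flags=1000 LT?T → r1=0xee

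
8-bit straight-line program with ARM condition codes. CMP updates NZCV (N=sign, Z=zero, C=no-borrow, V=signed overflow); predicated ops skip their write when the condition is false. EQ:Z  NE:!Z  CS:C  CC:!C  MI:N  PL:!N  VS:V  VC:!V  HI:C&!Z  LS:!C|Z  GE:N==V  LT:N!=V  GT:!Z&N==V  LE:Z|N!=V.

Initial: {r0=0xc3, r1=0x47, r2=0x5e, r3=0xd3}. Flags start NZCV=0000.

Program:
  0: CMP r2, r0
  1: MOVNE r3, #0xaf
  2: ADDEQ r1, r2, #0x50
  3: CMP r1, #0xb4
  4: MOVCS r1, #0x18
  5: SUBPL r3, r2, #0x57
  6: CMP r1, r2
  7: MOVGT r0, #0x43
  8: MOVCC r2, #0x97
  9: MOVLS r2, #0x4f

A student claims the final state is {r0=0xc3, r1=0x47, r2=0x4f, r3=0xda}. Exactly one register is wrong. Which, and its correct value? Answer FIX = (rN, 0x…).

[0] flags=1001 → (cmp)
[1] flags=1001 NE?T → r3=0xaf
[2] flags=1001 EQ?F → skip
[3] flags=1001 → (cmp)
[4] flags=1001 CS?F → skip
[5] flags=1001 PL?F → skip
[6] flags=1000 → (cmp)
[7] flags=1000 GT?F → skip
[8] flags=1000 CC?T → r2=0x97
[9] flags=1000 LS?T → r2=0x4f

FIX = (r3, 0xaf)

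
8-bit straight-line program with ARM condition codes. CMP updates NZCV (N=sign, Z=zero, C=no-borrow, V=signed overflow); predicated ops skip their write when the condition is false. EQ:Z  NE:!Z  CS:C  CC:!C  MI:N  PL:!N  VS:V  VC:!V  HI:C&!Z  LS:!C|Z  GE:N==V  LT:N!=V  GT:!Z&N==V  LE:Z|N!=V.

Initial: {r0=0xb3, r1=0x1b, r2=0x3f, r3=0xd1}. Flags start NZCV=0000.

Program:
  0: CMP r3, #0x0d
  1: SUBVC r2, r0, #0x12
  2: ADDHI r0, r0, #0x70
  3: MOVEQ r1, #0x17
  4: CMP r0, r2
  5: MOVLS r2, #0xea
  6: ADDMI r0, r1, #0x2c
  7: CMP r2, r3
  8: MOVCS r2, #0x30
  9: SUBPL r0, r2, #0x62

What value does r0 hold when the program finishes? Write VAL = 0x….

[0] flags=1010 → (cmp)
[1] flags=1010 VC?T → r2=0xa1
[2] flags=1010 HI?T → r0=0x23
[3] flags=1010 EQ?F → skip
[4] flags=1001 → (cmp)
[5] flags=1001 LS?T → r2=0xea
[6] flags=1001 MI?T → r0=0x47
[7] flags=0010 → (cmp)
[8] flags=0010 CS?T → r2=0x30
[9] flags=0010 PL?T → r0=0xce

VAL = 0xce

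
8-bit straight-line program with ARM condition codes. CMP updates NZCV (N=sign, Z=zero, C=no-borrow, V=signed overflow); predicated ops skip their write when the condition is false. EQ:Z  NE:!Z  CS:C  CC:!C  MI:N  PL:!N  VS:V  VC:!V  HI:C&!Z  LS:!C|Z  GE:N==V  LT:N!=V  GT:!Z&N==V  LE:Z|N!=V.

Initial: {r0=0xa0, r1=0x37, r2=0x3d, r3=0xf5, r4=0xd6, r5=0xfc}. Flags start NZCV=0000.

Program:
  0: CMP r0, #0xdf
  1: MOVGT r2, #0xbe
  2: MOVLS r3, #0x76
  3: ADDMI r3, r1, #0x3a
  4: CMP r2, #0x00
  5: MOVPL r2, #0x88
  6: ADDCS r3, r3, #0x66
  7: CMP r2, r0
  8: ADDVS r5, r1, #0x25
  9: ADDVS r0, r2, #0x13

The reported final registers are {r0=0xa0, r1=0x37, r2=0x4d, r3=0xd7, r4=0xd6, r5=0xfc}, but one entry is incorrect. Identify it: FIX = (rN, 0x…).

FIX = (r2, 0x88)

[0] flags=1000 → (cmp)
[1] flags=1000 GT?F → skip
[2] flags=1000 LS?T → r3=0x76
[3] flags=1000 MI?T → r3=0x71
[4] flags=0010 → (cmp)
[5] flags=0010 PL?T → r2=0x88
[6] flags=0010 CS?T → r3=0xd7
[7] flags=1000 → (cmp)
[8] flags=1000 VS?F → skip
[9] flags=1000 VS?F → skip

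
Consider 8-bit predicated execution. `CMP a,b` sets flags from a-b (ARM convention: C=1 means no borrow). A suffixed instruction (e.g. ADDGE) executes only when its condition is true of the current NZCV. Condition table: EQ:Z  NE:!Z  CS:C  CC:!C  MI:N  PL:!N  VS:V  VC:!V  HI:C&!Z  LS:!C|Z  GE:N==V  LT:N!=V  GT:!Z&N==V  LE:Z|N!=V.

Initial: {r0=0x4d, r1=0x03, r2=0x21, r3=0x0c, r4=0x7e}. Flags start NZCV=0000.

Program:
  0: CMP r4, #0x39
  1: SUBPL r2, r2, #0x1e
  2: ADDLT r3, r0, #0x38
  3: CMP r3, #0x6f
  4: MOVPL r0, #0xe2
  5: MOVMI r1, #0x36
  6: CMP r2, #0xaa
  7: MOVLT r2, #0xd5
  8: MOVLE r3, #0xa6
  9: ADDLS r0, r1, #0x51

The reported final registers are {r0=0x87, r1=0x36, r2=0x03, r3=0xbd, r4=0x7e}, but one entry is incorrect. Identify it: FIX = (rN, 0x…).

0: ✓ CMP  NZCV=0010
1: ✓ SUBPL  r2←0x03
2: · ADDLT
3: ✓ CMP  NZCV=1000
4: · MOVPL
5: ✓ MOVMI  r1←0x36
6: ✓ CMP  NZCV=0000
7: · MOVLT
8: · MOVLE
9: ✓ ADDLS  r0←0x87

FIX = (r3, 0x0c)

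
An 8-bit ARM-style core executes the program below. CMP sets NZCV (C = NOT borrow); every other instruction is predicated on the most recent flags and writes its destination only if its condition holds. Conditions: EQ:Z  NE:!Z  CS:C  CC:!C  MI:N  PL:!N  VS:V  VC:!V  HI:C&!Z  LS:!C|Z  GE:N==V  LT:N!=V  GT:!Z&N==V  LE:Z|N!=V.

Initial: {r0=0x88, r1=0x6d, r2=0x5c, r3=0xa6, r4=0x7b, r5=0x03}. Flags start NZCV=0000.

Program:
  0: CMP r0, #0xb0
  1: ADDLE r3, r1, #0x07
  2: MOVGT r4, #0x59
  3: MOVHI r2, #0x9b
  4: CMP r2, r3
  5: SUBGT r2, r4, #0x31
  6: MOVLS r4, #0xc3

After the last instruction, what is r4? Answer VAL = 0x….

VAL = 0xc3

[0] flags=1000 → (cmp)
[1] flags=1000 LE?T → r3=0x74
[2] flags=1000 GT?F → skip
[3] flags=1000 HI?F → skip
[4] flags=1000 → (cmp)
[5] flags=1000 GT?F → skip
[6] flags=1000 LS?T → r4=0xc3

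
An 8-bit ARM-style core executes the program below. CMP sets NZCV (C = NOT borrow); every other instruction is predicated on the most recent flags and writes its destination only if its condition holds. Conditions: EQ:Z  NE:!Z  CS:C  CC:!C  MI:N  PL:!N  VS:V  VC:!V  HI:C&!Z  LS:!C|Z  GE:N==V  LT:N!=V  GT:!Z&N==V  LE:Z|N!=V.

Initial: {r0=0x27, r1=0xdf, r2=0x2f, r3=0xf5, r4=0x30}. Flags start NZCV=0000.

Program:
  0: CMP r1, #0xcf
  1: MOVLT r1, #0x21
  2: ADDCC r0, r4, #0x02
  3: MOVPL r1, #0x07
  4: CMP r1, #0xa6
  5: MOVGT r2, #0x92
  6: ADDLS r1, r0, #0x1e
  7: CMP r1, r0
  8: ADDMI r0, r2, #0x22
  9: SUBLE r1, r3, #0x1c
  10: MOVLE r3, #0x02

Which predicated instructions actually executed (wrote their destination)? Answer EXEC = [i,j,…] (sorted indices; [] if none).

0: ✓ CMP  NZCV=0010
1: · MOVLT
2: · ADDCC
3: ✓ MOVPL  r1←0x07
4: ✓ CMP  NZCV=0000
5: ✓ MOVGT  r2←0x92
6: ✓ ADDLS  r1←0x45
7: ✓ CMP  NZCV=0010
8: · ADDMI
9: · SUBLE
10: · MOVLE

EXEC = [3,5,6]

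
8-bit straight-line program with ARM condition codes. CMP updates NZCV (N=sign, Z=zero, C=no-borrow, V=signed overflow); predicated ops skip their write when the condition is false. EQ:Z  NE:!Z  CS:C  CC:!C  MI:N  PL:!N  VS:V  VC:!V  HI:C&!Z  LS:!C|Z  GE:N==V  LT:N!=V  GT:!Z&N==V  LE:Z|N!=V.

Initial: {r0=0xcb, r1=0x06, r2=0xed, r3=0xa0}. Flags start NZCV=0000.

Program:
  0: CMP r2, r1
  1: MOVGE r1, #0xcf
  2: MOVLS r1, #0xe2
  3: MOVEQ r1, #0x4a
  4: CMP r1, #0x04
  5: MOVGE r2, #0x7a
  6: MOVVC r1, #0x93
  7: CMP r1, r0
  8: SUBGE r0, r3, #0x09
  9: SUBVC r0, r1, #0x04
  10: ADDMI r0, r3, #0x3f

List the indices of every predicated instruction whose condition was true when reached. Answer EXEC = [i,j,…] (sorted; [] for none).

0: ✓ CMP  NZCV=1010
1: · MOVGE
2: · MOVLS
3: · MOVEQ
4: ✓ CMP  NZCV=0010
5: ✓ MOVGE  r2←0x7a
6: ✓ MOVVC  r1←0x93
7: ✓ CMP  NZCV=1000
8: · SUBGE
9: ✓ SUBVC  r0←0x8f
10: ✓ ADDMI  r0←0xdf

EXEC = [5,6,9,10]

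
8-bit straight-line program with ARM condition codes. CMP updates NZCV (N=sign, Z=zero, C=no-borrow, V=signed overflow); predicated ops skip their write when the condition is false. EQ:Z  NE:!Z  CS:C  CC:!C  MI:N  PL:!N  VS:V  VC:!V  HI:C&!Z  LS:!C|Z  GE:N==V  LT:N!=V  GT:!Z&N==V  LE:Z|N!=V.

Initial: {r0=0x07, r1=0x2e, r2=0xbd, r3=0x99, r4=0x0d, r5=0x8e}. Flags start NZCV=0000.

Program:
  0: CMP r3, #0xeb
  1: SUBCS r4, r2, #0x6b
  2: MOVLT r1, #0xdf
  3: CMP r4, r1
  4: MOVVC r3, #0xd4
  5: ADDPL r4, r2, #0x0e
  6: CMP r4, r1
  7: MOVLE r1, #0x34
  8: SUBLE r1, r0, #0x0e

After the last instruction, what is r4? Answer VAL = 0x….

0: ✓ CMP  NZCV=1000
1: · SUBCS
2: ✓ MOVLT  r1←0xdf
3: ✓ CMP  NZCV=0000
4: ✓ MOVVC  r3←0xd4
5: ✓ ADDPL  r4←0xcb
6: ✓ CMP  NZCV=1000
7: ✓ MOVLE  r1←0x34
8: ✓ SUBLE  r1←0xf9

VAL = 0xcb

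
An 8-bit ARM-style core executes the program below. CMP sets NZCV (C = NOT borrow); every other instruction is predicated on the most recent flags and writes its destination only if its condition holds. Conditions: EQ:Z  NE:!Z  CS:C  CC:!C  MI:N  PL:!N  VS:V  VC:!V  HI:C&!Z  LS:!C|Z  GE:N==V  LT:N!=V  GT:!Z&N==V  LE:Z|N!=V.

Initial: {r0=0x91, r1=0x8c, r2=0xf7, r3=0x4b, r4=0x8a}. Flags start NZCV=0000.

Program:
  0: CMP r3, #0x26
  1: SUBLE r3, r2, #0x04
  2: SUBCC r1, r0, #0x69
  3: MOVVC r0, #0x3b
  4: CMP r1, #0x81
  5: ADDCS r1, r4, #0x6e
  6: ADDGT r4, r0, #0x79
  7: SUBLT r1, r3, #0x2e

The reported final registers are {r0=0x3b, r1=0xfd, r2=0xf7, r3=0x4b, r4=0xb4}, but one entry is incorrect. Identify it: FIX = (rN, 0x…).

FIX = (r1, 0xf8)

0: ✓ CMP  NZCV=0010
1: · SUBLE
2: · SUBCC
3: ✓ MOVVC  r0←0x3b
4: ✓ CMP  NZCV=0010
5: ✓ ADDCS  r1←0xf8
6: ✓ ADDGT  r4←0xb4
7: · SUBLT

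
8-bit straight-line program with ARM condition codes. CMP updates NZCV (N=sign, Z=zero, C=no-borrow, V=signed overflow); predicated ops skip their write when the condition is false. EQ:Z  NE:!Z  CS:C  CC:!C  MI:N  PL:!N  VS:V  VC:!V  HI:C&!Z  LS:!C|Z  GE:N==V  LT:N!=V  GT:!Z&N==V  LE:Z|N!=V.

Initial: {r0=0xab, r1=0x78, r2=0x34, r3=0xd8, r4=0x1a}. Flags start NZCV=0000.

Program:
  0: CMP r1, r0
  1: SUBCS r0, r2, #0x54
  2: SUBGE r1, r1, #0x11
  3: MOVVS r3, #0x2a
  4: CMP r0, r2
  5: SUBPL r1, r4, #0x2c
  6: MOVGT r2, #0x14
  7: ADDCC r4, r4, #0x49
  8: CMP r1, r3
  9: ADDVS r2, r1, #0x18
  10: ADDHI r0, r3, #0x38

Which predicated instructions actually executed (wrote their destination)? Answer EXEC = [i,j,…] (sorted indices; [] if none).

[0] flags=1001 → (cmp)
[1] flags=1001 CS?F → skip
[2] flags=1001 GE?T → r1=0x67
[3] flags=1001 VS?T → r3=0x2a
[4] flags=0011 → (cmp)
[5] flags=0011 PL?T → r1=0xee
[6] flags=0011 GT?F → skip
[7] flags=0011 CC?F → skip
[8] flags=1010 → (cmp)
[9] flags=1010 VS?F → skip
[10] flags=1010 HI?T → r0=0x62

EXEC = [2,3,5,10]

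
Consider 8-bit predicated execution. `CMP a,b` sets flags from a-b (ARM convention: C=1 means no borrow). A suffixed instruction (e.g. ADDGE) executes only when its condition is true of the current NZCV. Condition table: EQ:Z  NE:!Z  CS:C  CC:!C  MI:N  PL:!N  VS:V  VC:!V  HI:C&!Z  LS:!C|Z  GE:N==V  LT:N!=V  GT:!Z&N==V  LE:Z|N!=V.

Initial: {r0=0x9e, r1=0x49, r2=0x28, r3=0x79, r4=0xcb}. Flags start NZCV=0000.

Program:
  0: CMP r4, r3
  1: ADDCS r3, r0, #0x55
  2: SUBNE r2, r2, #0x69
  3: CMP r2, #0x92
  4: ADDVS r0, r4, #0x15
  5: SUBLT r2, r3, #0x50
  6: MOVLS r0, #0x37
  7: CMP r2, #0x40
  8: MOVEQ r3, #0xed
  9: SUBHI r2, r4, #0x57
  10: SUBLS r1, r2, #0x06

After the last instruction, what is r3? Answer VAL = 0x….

VAL = 0xf3

0: ✓ CMP  NZCV=0011
1: ✓ ADDCS  r3←0xf3
2: ✓ SUBNE  r2←0xbf
3: ✓ CMP  NZCV=0010
4: · ADDVS
5: · SUBLT
6: · MOVLS
7: ✓ CMP  NZCV=0011
8: · MOVEQ
9: ✓ SUBHI  r2←0x74
10: · SUBLS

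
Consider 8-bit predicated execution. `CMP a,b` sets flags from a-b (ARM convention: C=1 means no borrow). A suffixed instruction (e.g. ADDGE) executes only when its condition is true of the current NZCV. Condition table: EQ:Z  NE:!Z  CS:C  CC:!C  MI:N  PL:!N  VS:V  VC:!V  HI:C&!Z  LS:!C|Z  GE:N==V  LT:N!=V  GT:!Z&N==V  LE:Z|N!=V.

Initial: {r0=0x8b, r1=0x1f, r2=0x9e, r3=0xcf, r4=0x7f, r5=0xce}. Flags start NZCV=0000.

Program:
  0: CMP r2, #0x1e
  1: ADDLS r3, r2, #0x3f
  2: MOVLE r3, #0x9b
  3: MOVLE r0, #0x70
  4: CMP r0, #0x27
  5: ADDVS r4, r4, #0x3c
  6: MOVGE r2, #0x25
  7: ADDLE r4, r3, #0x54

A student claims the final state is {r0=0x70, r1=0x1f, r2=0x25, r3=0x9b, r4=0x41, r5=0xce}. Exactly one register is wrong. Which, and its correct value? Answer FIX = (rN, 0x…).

[0] flags=1010 → (cmp)
[1] flags=1010 LS?F → skip
[2] flags=1010 LE?T → r3=0x9b
[3] flags=1010 LE?T → r0=0x70
[4] flags=0010 → (cmp)
[5] flags=0010 VS?F → skip
[6] flags=0010 GE?T → r2=0x25
[7] flags=0010 LE?F → skip

FIX = (r4, 0x7f)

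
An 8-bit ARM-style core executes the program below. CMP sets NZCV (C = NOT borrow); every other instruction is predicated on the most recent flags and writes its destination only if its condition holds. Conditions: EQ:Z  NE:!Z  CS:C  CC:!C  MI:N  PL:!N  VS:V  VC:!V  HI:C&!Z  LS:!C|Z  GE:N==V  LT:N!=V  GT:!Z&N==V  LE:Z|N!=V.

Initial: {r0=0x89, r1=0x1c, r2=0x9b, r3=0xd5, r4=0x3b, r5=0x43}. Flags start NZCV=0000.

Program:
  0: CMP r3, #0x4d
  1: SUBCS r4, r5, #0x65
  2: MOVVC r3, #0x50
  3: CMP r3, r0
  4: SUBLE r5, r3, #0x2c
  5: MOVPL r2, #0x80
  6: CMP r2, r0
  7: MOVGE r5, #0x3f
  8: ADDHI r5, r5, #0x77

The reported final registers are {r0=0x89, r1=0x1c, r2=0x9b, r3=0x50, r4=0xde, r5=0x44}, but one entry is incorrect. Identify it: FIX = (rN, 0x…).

0: ✓ CMP  NZCV=1010
1: ✓ SUBCS  r4←0xde
2: ✓ MOVVC  r3←0x50
3: ✓ CMP  NZCV=1001
4: · SUBLE
5: · MOVPL
6: ✓ CMP  NZCV=0010
7: ✓ MOVGE  r5←0x3f
8: ✓ ADDHI  r5←0xb6

FIX = (r5, 0xb6)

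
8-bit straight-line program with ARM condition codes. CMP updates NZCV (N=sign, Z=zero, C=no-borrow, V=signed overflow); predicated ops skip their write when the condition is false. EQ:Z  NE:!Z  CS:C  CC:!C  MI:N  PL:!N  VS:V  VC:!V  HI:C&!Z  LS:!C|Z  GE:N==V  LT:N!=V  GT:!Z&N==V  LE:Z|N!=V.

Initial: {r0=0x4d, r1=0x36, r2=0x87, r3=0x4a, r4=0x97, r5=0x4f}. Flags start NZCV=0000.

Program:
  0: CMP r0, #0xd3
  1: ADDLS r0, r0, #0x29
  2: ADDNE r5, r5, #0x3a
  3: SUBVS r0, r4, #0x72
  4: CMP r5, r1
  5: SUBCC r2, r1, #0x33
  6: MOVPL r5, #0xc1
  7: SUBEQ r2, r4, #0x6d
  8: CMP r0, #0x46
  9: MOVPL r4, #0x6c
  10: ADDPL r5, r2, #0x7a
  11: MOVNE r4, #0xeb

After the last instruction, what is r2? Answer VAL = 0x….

0: ✓ CMP  NZCV=0000
1: ✓ ADDLS  r0←0x76
2: ✓ ADDNE  r5←0x89
3: · SUBVS
4: ✓ CMP  NZCV=0011
5: · SUBCC
6: ✓ MOVPL  r5←0xc1
7: · SUBEQ
8: ✓ CMP  NZCV=0010
9: ✓ MOVPL  r4←0x6c
10: ✓ ADDPL  r5←0x01
11: ✓ MOVNE  r4←0xeb

VAL = 0x87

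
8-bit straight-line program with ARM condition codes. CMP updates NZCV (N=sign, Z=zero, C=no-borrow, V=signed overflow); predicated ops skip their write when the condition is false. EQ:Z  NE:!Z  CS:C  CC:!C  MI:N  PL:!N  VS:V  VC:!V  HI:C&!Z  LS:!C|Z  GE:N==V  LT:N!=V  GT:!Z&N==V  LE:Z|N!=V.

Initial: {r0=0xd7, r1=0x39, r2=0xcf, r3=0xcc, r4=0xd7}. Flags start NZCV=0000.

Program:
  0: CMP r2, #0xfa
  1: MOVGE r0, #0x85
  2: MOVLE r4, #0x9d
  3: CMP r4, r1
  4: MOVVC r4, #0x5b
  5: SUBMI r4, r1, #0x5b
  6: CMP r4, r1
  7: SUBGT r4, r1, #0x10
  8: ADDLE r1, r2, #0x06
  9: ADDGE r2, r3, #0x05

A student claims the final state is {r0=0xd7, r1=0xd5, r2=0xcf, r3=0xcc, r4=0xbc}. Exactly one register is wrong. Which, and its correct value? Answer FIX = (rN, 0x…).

[0] flags=1000 → (cmp)
[1] flags=1000 GE?F → skip
[2] flags=1000 LE?T → r4=0x9d
[3] flags=0011 → (cmp)
[4] flags=0011 VC?F → skip
[5] flags=0011 MI?F → skip
[6] flags=0011 → (cmp)
[7] flags=0011 GT?F → skip
[8] flags=0011 LE?T → r1=0xd5
[9] flags=0011 GE?F → skip

FIX = (r4, 0x9d)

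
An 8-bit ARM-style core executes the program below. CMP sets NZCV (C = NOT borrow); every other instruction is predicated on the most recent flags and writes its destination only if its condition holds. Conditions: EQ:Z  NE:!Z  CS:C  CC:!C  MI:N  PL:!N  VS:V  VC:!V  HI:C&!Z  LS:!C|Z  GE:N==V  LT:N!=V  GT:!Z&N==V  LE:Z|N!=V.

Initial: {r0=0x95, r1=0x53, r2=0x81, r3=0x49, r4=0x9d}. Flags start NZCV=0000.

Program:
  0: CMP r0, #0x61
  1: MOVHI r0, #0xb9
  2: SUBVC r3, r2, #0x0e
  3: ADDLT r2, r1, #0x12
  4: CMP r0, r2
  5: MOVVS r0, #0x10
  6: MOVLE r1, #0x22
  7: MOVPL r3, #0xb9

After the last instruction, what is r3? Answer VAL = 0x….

0: ✓ CMP  NZCV=0011
1: ✓ MOVHI  r0←0xb9
2: · SUBVC
3: ✓ ADDLT  r2←0x65
4: ✓ CMP  NZCV=0011
5: ✓ MOVVS  r0←0x10
6: ✓ MOVLE  r1←0x22
7: ✓ MOVPL  r3←0xb9

VAL = 0xb9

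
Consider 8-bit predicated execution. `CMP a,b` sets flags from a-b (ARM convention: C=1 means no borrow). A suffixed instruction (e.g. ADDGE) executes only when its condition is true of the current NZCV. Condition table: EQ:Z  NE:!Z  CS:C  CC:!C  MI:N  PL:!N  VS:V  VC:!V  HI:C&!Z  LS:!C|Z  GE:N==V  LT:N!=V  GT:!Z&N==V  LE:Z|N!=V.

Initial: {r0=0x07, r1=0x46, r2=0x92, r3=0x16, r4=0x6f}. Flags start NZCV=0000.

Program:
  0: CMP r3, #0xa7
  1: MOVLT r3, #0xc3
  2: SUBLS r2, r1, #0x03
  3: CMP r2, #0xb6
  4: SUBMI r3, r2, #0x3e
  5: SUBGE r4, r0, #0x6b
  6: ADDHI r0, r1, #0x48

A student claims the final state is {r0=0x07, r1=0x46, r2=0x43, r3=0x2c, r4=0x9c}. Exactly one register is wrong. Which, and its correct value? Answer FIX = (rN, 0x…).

FIX = (r3, 0x05)

0: ✓ CMP  NZCV=0000
1: · MOVLT
2: ✓ SUBLS  r2←0x43
3: ✓ CMP  NZCV=1001
4: ✓ SUBMI  r3←0x05
5: ✓ SUBGE  r4←0x9c
6: · ADDHI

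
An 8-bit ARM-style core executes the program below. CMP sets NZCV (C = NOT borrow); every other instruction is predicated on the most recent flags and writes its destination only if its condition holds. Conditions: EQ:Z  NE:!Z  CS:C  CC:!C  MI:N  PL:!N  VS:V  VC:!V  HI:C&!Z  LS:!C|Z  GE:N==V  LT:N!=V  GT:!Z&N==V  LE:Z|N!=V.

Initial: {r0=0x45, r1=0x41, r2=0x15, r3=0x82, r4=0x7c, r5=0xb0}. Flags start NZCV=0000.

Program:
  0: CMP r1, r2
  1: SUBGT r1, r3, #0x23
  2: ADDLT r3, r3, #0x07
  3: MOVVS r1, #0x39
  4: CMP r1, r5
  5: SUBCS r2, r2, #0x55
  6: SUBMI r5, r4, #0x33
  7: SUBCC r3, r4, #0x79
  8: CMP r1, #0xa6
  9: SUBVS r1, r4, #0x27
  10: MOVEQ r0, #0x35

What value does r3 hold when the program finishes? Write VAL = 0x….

[0] flags=0010 → (cmp)
[1] flags=0010 GT?T → r1=0x5f
[2] flags=0010 LT?F → skip
[3] flags=0010 VS?F → skip
[4] flags=1001 → (cmp)
[5] flags=1001 CS?F → skip
[6] flags=1001 MI?T → r5=0x49
[7] flags=1001 CC?T → r3=0x03
[8] flags=1001 → (cmp)
[9] flags=1001 VS?T → r1=0x55
[10] flags=1001 EQ?F → skip

VAL = 0x03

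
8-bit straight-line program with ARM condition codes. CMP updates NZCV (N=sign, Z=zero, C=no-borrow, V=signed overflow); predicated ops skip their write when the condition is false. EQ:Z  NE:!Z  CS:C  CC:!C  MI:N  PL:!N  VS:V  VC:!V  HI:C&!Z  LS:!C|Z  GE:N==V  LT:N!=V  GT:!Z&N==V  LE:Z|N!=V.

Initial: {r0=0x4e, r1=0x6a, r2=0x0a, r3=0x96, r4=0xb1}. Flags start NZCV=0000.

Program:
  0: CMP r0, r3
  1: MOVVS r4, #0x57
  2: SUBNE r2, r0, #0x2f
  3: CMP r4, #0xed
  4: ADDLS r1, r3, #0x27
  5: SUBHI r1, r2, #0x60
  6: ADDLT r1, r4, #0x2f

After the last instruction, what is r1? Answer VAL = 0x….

VAL = 0xbd

0: ✓ CMP  NZCV=1001
1: ✓ MOVVS  r4←0x57
2: ✓ SUBNE  r2←0x1f
3: ✓ CMP  NZCV=0000
4: ✓ ADDLS  r1←0xbd
5: · SUBHI
6: · ADDLT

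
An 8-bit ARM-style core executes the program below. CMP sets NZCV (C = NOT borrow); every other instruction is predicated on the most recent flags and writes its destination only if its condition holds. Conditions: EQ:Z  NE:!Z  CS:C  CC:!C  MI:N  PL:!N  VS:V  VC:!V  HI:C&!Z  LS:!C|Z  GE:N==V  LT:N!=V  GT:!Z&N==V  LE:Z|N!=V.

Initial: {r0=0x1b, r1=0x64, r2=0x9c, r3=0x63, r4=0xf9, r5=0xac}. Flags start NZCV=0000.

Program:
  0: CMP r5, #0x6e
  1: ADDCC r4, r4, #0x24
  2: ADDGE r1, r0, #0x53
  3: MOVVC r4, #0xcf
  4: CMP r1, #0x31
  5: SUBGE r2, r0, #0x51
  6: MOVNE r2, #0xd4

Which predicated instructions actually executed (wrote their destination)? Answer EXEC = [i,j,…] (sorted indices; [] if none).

EXEC = [5,6]

0: ✓ CMP  NZCV=0011
1: · ADDCC
2: · ADDGE
3: · MOVVC
4: ✓ CMP  NZCV=0010
5: ✓ SUBGE  r2←0xca
6: ✓ MOVNE  r2←0xd4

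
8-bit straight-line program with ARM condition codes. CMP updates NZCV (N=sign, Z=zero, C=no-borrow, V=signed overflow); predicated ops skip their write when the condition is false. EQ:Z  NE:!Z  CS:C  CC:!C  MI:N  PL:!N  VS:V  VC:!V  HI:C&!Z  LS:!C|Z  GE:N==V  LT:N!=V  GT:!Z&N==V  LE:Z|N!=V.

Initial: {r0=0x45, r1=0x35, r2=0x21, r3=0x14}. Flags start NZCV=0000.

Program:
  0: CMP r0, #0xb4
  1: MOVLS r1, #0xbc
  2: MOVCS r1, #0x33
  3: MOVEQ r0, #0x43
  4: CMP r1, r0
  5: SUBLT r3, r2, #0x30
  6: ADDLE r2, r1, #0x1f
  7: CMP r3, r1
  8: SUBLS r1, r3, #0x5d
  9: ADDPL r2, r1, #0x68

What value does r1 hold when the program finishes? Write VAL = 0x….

0: ✓ CMP  NZCV=1001
1: ✓ MOVLS  r1←0xbc
2: · MOVCS
3: · MOVEQ
4: ✓ CMP  NZCV=0011
5: ✓ SUBLT  r3←0xf1
6: ✓ ADDLE  r2←0xdb
7: ✓ CMP  NZCV=0010
8: · SUBLS
9: ✓ ADDPL  r2←0x24

VAL = 0xbc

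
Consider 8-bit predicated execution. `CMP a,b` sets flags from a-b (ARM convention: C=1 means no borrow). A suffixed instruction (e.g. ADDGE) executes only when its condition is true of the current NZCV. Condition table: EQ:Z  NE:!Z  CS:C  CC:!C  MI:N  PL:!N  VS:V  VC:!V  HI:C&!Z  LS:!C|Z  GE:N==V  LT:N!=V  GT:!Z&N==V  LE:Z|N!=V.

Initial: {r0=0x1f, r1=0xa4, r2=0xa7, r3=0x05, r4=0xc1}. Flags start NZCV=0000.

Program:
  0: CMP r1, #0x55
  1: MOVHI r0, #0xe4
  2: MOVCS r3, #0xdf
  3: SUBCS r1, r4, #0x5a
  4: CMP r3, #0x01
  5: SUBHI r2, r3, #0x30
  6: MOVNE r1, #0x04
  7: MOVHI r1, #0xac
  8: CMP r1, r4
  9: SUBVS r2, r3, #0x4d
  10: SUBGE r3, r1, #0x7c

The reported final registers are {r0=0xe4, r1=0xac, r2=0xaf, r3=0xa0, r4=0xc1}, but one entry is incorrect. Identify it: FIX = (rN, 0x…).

[0] flags=0011 → (cmp)
[1] flags=0011 HI?T → r0=0xe4
[2] flags=0011 CS?T → r3=0xdf
[3] flags=0011 CS?T → r1=0x67
[4] flags=1010 → (cmp)
[5] flags=1010 HI?T → r2=0xaf
[6] flags=1010 NE?T → r1=0x04
[7] flags=1010 HI?T → r1=0xac
[8] flags=1000 → (cmp)
[9] flags=1000 VS?F → skip
[10] flags=1000 GE?F → skip

FIX = (r3, 0xdf)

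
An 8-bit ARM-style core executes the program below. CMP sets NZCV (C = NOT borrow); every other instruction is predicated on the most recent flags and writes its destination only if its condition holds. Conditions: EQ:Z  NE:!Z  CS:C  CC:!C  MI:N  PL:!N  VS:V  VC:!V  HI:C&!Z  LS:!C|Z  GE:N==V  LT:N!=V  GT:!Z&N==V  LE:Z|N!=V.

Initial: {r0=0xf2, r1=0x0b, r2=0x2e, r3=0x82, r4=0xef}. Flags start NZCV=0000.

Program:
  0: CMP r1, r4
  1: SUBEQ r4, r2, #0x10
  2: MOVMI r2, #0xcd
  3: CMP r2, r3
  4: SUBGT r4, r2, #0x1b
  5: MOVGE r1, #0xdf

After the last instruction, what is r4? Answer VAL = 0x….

0: ✓ CMP  NZCV=0000
1: · SUBEQ
2: · MOVMI
3: ✓ CMP  NZCV=1001
4: ✓ SUBGT  r4←0x13
5: ✓ MOVGE  r1←0xdf

VAL = 0x13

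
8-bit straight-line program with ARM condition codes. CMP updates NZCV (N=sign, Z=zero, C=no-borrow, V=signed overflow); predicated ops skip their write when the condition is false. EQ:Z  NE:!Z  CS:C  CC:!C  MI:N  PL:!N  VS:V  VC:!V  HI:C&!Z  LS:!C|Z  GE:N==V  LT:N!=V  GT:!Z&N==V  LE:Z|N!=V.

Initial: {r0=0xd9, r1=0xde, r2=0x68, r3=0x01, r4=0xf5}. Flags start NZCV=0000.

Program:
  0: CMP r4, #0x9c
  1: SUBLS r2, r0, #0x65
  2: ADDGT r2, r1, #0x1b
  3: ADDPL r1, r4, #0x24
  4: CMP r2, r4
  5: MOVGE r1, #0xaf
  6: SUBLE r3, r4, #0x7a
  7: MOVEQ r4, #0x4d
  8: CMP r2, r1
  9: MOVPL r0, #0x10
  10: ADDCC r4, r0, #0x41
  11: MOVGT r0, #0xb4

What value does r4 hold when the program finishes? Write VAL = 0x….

VAL = 0xf5

[0] flags=0010 → (cmp)
[1] flags=0010 LS?F → skip
[2] flags=0010 GT?T → r2=0xf9
[3] flags=0010 PL?T → r1=0x19
[4] flags=0010 → (cmp)
[5] flags=0010 GE?T → r1=0xaf
[6] flags=0010 LE?F → skip
[7] flags=0010 EQ?F → skip
[8] flags=0010 → (cmp)
[9] flags=0010 PL?T → r0=0x10
[10] flags=0010 CC?F → skip
[11] flags=0010 GT?T → r0=0xb4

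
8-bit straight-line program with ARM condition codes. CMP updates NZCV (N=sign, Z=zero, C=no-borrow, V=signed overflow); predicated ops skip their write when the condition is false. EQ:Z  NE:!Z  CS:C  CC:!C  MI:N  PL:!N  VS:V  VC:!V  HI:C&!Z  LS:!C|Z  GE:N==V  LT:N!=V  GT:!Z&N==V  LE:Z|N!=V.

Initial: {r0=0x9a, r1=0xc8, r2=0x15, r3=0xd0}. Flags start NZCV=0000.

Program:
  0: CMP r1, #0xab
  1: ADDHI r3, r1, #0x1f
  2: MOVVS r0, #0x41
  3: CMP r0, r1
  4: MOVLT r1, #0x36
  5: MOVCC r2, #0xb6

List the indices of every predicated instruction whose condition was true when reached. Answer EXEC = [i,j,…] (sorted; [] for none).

[0] flags=0010 → (cmp)
[1] flags=0010 HI?T → r3=0xe7
[2] flags=0010 VS?F → skip
[3] flags=1000 → (cmp)
[4] flags=1000 LT?T → r1=0x36
[5] flags=1000 CC?T → r2=0xb6

EXEC = [1,4,5]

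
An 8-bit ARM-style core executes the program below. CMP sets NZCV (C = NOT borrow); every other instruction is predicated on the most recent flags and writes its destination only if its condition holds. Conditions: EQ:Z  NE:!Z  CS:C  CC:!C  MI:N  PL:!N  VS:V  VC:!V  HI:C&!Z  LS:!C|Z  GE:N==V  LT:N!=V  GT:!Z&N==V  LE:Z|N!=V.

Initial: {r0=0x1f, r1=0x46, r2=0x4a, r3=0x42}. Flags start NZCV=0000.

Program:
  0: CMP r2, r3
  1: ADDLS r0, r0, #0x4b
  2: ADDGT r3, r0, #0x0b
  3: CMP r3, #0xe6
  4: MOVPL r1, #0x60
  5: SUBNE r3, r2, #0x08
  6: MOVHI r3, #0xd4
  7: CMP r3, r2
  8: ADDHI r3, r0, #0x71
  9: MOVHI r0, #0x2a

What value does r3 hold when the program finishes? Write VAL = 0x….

0: ✓ CMP  NZCV=0010
1: · ADDLS
2: ✓ ADDGT  r3←0x2a
3: ✓ CMP  NZCV=0000
4: ✓ MOVPL  r1←0x60
5: ✓ SUBNE  r3←0x42
6: · MOVHI
7: ✓ CMP  NZCV=1000
8: · ADDHI
9: · MOVHI

VAL = 0x42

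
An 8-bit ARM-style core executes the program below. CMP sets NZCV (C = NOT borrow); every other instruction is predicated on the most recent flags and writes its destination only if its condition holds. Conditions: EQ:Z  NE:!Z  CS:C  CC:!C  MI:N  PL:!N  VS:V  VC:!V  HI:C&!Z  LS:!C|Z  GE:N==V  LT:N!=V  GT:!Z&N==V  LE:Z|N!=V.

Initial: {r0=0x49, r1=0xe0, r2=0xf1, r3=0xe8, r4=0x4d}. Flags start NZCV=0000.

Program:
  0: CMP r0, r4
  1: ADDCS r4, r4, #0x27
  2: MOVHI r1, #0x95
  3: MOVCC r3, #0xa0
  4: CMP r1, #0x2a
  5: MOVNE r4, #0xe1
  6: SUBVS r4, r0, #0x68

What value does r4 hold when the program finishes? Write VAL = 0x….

VAL = 0xe1

0: ✓ CMP  NZCV=1000
1: · ADDCS
2: · MOVHI
3: ✓ MOVCC  r3←0xa0
4: ✓ CMP  NZCV=1010
5: ✓ MOVNE  r4←0xe1
6: · SUBVS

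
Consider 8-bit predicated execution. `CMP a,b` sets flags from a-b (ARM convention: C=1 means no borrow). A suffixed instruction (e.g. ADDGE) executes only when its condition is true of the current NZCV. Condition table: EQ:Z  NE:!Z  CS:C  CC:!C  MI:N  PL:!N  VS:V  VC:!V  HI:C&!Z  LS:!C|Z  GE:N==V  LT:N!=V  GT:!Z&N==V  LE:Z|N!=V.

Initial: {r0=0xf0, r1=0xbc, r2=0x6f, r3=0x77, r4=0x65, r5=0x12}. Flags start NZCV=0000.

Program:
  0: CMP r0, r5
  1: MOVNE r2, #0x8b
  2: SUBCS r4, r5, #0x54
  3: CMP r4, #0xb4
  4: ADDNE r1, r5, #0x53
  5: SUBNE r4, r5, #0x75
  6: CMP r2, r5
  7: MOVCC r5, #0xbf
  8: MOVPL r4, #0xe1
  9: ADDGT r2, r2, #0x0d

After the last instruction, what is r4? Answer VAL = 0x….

0: ✓ CMP  NZCV=1010
1: ✓ MOVNE  r2←0x8b
2: ✓ SUBCS  r4←0xbe
3: ✓ CMP  NZCV=0010
4: ✓ ADDNE  r1←0x65
5: ✓ SUBNE  r4←0x9d
6: ✓ CMP  NZCV=0011
7: · MOVCC
8: ✓ MOVPL  r4←0xe1
9: · ADDGT

VAL = 0xe1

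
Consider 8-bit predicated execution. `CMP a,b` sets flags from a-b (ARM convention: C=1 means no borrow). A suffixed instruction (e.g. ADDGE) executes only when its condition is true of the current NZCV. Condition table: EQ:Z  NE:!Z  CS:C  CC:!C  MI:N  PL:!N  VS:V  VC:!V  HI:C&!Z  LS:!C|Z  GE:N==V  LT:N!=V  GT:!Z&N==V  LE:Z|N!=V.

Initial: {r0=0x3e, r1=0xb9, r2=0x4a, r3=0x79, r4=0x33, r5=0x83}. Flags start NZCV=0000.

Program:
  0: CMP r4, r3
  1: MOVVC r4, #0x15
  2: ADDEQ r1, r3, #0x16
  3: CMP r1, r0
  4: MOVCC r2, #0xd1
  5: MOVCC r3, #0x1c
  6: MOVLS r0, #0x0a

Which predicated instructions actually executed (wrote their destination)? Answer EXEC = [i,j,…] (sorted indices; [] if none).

0: ✓ CMP  NZCV=1000
1: ✓ MOVVC  r4←0x15
2: · ADDEQ
3: ✓ CMP  NZCV=0011
4: · MOVCC
5: · MOVCC
6: · MOVLS

EXEC = [1]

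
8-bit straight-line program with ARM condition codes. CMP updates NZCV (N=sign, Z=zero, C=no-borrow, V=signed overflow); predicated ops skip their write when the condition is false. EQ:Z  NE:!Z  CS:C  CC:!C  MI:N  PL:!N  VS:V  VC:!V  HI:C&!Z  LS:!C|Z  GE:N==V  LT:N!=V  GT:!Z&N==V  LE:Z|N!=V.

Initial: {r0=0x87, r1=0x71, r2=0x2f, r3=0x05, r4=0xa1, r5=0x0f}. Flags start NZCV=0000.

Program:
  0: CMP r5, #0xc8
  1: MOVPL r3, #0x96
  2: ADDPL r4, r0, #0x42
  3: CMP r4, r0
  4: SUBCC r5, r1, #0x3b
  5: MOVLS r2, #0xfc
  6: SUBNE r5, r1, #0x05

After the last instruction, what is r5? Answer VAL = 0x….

VAL = 0x6c

[0] flags=0000 → (cmp)
[1] flags=0000 PL?T → r3=0x96
[2] flags=0000 PL?T → r4=0xc9
[3] flags=0010 → (cmp)
[4] flags=0010 CC?F → skip
[5] flags=0010 LS?F → skip
[6] flags=0010 NE?T → r5=0x6c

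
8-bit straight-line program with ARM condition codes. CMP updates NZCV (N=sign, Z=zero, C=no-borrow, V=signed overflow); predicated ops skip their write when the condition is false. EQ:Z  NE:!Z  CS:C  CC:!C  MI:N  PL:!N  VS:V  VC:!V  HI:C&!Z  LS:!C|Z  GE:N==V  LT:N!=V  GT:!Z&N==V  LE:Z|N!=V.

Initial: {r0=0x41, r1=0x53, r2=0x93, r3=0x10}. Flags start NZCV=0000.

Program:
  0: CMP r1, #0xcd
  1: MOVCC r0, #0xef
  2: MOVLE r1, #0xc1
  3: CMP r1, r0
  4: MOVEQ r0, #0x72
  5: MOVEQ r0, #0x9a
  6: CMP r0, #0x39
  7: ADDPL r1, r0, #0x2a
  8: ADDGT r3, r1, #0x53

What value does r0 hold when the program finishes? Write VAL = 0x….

VAL = 0xef

[0] flags=1001 → (cmp)
[1] flags=1001 CC?T → r0=0xef
[2] flags=1001 LE?F → skip
[3] flags=0000 → (cmp)
[4] flags=0000 EQ?F → skip
[5] flags=0000 EQ?F → skip
[6] flags=1010 → (cmp)
[7] flags=1010 PL?F → skip
[8] flags=1010 GT?F → skip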